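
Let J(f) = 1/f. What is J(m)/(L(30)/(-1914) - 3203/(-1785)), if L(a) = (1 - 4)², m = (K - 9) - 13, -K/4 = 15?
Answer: -569415/83564519 ≈ -0.0068141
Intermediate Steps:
K = -60 (K = -4*15 = -60)
m = -82 (m = (-60 - 9) - 13 = -69 - 13 = -82)
L(a) = 9 (L(a) = (-3)² = 9)
J(m)/(L(30)/(-1914) - 3203/(-1785)) = 1/((-82)*(9/(-1914) - 3203/(-1785))) = -1/(82*(9*(-1/1914) - 3203*(-1/1785))) = -1/(82*(-3/638 + 3203/1785)) = -1/(82*2038159/1138830) = -1/82*1138830/2038159 = -569415/83564519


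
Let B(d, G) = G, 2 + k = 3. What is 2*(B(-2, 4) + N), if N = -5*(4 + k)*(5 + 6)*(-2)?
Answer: 1108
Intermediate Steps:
k = 1 (k = -2 + 3 = 1)
N = 550 (N = -5*(4 + 1)*(5 + 6)*(-2) = -25*11*(-2) = -5*55*(-2) = -275*(-2) = 550)
2*(B(-2, 4) + N) = 2*(4 + 550) = 2*554 = 1108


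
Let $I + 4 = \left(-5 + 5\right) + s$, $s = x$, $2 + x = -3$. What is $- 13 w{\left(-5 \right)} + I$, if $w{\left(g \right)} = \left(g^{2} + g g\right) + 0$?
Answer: $-659$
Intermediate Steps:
$x = -5$ ($x = -2 - 3 = -5$)
$s = -5$
$I = -9$ ($I = -4 + \left(\left(-5 + 5\right) - 5\right) = -4 + \left(0 - 5\right) = -4 - 5 = -9$)
$w{\left(g \right)} = 2 g^{2}$ ($w{\left(g \right)} = \left(g^{2} + g^{2}\right) + 0 = 2 g^{2} + 0 = 2 g^{2}$)
$- 13 w{\left(-5 \right)} + I = - 13 \cdot 2 \left(-5\right)^{2} - 9 = - 13 \cdot 2 \cdot 25 - 9 = \left(-13\right) 50 - 9 = -650 - 9 = -659$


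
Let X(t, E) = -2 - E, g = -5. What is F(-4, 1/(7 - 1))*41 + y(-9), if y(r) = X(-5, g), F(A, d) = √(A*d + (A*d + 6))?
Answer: 3 + 41*√42/3 ≈ 91.570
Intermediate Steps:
F(A, d) = √(6 + 2*A*d) (F(A, d) = √(A*d + (6 + A*d)) = √(6 + 2*A*d))
y(r) = 3 (y(r) = -2 - 1*(-5) = -2 + 5 = 3)
F(-4, 1/(7 - 1))*41 + y(-9) = √(6 + 2*(-4)/(7 - 1))*41 + 3 = √(6 + 2*(-4)/6)*41 + 3 = √(6 + 2*(-4)*(⅙))*41 + 3 = √(6 - 4/3)*41 + 3 = √(14/3)*41 + 3 = (√42/3)*41 + 3 = 41*√42/3 + 3 = 3 + 41*√42/3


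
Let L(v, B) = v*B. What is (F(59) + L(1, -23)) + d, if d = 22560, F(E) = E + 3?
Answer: 22599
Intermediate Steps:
F(E) = 3 + E
L(v, B) = B*v
(F(59) + L(1, -23)) + d = ((3 + 59) - 23*1) + 22560 = (62 - 23) + 22560 = 39 + 22560 = 22599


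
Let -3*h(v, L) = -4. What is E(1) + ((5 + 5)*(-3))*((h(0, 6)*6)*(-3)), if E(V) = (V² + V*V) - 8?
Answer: 714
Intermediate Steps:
h(v, L) = 4/3 (h(v, L) = -⅓*(-4) = 4/3)
E(V) = -8 + 2*V² (E(V) = (V² + V²) - 8 = 2*V² - 8 = -8 + 2*V²)
E(1) + ((5 + 5)*(-3))*((h(0, 6)*6)*(-3)) = (-8 + 2*1²) + ((5 + 5)*(-3))*(((4/3)*6)*(-3)) = (-8 + 2*1) + (10*(-3))*(8*(-3)) = (-8 + 2) - 30*(-24) = -6 + 720 = 714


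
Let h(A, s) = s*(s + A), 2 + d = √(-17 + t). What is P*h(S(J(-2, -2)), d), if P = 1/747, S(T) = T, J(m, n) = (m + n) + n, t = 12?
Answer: 11/747 - 10*I*√5/747 ≈ 0.014726 - 0.029934*I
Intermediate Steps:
J(m, n) = m + 2*n
P = 1/747 ≈ 0.0013387
d = -2 + I*√5 (d = -2 + √(-17 + 12) = -2 + √(-5) = -2 + I*√5 ≈ -2.0 + 2.2361*I)
h(A, s) = s*(A + s)
P*h(S(J(-2, -2)), d) = ((-2 + I*√5)*((-2 + 2*(-2)) + (-2 + I*√5)))/747 = ((-2 + I*√5)*((-2 - 4) + (-2 + I*√5)))/747 = ((-2 + I*√5)*(-6 + (-2 + I*√5)))/747 = ((-2 + I*√5)*(-8 + I*√5))/747 = ((-8 + I*√5)*(-2 + I*√5))/747 = (-8 + I*√5)*(-2 + I*√5)/747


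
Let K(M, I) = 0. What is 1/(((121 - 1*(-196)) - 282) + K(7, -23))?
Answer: 1/35 ≈ 0.028571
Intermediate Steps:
1/(((121 - 1*(-196)) - 282) + K(7, -23)) = 1/(((121 - 1*(-196)) - 282) + 0) = 1/(((121 + 196) - 282) + 0) = 1/((317 - 282) + 0) = 1/(35 + 0) = 1/35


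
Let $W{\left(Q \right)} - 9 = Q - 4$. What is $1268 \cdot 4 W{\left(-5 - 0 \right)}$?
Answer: $0$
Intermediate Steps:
$W{\left(Q \right)} = 5 + Q$ ($W{\left(Q \right)} = 9 + \left(Q - 4\right) = 9 + \left(-4 + Q\right) = 5 + Q$)
$1268 \cdot 4 W{\left(-5 - 0 \right)} = 1268 \cdot 4 \left(5 - 5\right) = 1268 \cdot 4 \cdot 0 = 1268 \cdot 0 = 0$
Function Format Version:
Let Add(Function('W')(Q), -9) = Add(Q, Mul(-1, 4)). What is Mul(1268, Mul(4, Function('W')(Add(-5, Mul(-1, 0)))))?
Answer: 0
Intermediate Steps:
Function('W')(Q) = Add(5, Q) (Function('W')(Q) = Add(9, Add(Q, Mul(-1, 4))) = Add(9, Add(Q, -4)) = Add(9, Add(-4, Q)) = Add(5, Q))
Mul(1268, Mul(4, Function('W')(Add(-5, Mul(-1, 0))))) = Mul(1268, Mul(4, Add(5, Add(-5, Mul(-1, 0))))) = Mul(1268, Mul(4, Add(5, Add(-5, 0)))) = Mul(1268, Mul(4, Add(5, -5))) = Mul(1268, Mul(4, 0)) = Mul(1268, 0) = 0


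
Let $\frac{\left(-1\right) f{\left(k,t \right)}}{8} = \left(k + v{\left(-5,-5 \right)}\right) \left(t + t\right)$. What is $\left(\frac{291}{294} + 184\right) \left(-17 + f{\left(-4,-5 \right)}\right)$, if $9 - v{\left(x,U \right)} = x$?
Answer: $\frac{14195007}{98} \approx 1.4485 \cdot 10^{5}$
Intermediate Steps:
$v{\left(x,U \right)} = 9 - x$
$f{\left(k,t \right)} = - 16 t \left(14 + k\right)$ ($f{\left(k,t \right)} = - 8 \left(k + \left(9 - -5\right)\right) \left(t + t\right) = - 8 \left(k + \left(9 + 5\right)\right) 2 t = - 8 \left(k + 14\right) 2 t = - 8 \left(14 + k\right) 2 t = - 8 \cdot 2 t \left(14 + k\right) = - 16 t \left(14 + k\right)$)
$\left(\frac{291}{294} + 184\right) \left(-17 + f{\left(-4,-5 \right)}\right) = \left(\frac{291}{294} + 184\right) \left(-17 - - 80 \left(14 - 4\right)\right) = \left(291 \cdot \frac{1}{294} + 184\right) \left(-17 - \left(-80\right) 10\right) = \left(\frac{97}{98} + 184\right) \left(-17 + 800\right) = \frac{18129}{98} \cdot 783 = \frac{14195007}{98}$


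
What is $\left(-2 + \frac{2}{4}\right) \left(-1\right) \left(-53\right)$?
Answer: $- \frac{159}{2} \approx -79.5$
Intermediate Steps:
$\left(-2 + \frac{2}{4}\right) \left(-1\right) \left(-53\right) = \left(-2 + 2 \cdot \frac{1}{4}\right) \left(-1\right) \left(-53\right) = \left(-2 + \frac{1}{2}\right) \left(-1\right) \left(-53\right) = \left(- \frac{3}{2}\right) \left(-1\right) \left(-53\right) = \frac{3}{2} \left(-53\right) = - \frac{159}{2}$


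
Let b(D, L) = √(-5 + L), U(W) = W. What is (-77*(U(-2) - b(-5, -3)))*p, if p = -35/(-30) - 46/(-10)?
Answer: 13321/15 + 13321*I*√2/15 ≈ 888.07 + 1255.9*I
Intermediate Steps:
p = 173/30 (p = -35*(-1/30) - 46*(-⅒) = 7/6 + 23/5 = 173/30 ≈ 5.7667)
(-77*(U(-2) - b(-5, -3)))*p = -77*(-2 - √(-5 - 3))*(173/30) = -77*(-2 - √(-8))*(173/30) = -77*(-2 - 2*I*√2)*(173/30) = (154 + 154*I*√2)*(173/30) = 13321/15 + 13321*I*√2/15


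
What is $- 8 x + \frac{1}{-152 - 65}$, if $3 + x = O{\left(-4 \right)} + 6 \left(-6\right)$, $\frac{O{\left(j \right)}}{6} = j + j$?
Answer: $\frac{151031}{217} \approx 696.0$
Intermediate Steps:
$O{\left(j \right)} = 12 j$ ($O{\left(j \right)} = 6 \left(j + j\right) = 6 \cdot 2 j = 12 j$)
$x = -87$ ($x = -3 + \left(12 \left(-4\right) + 6 \left(-6\right)\right) = -3 - 84 = -87$)
$- 8 x + \frac{1}{-152 - 65} = \left(-8\right) \left(-87\right) + \frac{1}{-152 - 65} = 696 + \frac{1}{-217} = 696 - \frac{1}{217} = \frac{151031}{217}$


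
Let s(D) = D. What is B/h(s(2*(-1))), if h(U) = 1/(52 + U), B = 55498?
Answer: 2774900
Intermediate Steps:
B/h(s(2*(-1))) = 55498/(1/(52 + 2*(-1))) = 55498/(1/(52 - 2)) = 55498/(1/50) = 55498*50 = 2774900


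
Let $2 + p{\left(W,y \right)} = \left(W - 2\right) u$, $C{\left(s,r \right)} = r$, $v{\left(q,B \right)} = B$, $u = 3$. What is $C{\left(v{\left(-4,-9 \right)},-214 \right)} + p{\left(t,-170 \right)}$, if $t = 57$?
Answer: $-51$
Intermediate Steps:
$p{\left(W,y \right)} = -8 + 3 W$ ($p{\left(W,y \right)} = -2 + \left(W - 2\right) 3 = -2 + \left(-2 + W\right) 3 = -2 + \left(-6 + 3 W\right) = -8 + 3 W$)
$C{\left(v{\left(-4,-9 \right)},-214 \right)} + p{\left(t,-170 \right)} = -214 + \left(-8 + 3 \cdot 57\right) = -214 + \left(-8 + 171\right) = -214 + 163 = -51$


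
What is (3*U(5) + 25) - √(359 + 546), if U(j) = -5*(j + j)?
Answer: -125 - √905 ≈ -155.08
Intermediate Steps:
U(j) = -10*j
(3*U(5) + 25) - √(359 + 546) = (3*(-10*5) + 25) - √(359 + 546) = (3*(-50) + 25) - √905 = (-150 + 25) - √905 = -125 - √905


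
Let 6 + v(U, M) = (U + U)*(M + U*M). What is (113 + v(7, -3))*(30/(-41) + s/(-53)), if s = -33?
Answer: 54273/2173 ≈ 24.976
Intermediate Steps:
v(U, M) = -6 + 2*U*(M + M*U) (v(U, M) = -6 + (U + U)*(M + U*M) = -6 + (2*U)*(M + M*U) = -6 + 2*U*(M + M*U))
(113 + v(7, -3))*(30/(-41) + s/(-53)) = (113 + (-6 + 2*(-3)*7 + 2*(-3)*7²))*(30/(-41) - 33/(-53)) = (113 + (-6 - 42 + 2*(-3)*49))*(30*(-1/41) - 33*(-1/53)) = (113 + (-6 - 42 - 294))*(-30/41 + 33/53) = (113 - 342)*(-237/2173) = -229*(-237/2173) = 54273/2173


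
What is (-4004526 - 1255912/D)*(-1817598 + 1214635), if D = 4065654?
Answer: 4908425850543164554/2032827 ≈ 2.4146e+12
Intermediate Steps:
(-4004526 - 1255912/D)*(-1817598 + 1214635) = (-4004526 - 1255912/4065654)*(-1817598 + 1214635) = (-4004526 - 1255912*1/4065654)*(-602963) = (-4004526 - 627956/2032827)*(-602963) = -8140509202958/2032827*(-602963) = 4908425850543164554/2032827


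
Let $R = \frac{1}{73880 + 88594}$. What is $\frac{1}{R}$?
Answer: $162474$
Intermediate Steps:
$R = \frac{1}{162474} \approx 6.1548 \cdot 10^{-6}$
$\frac{1}{R} = \frac{1}{\frac{1}{162474}} = 162474$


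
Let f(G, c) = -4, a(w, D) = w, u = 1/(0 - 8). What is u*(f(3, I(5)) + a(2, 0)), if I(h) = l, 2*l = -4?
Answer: 1/4 ≈ 0.25000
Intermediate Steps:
u = -1/8 (u = 1/(-8) = -1/8 ≈ -0.12500)
l = -2 (l = (1/2)*(-4) = -2)
I(h) = -2
u*(f(3, I(5)) + a(2, 0)) = -(-4 + 2)/8 = -1/8*(-2) = 1/4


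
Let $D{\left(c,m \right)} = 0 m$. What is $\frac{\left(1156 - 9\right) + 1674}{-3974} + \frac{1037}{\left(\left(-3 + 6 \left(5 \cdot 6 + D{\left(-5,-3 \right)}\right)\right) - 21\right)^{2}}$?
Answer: $- \frac{32265409}{48355632} \approx -0.66725$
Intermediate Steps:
$D{\left(c,m \right)} = 0$
$\frac{\left(1156 - 9\right) + 1674}{-3974} + \frac{1037}{\left(\left(-3 + 6 \left(5 \cdot 6 + D{\left(-5,-3 \right)}\right)\right) - 21\right)^{2}} = \frac{\left(1156 - 9\right) + 1674}{-3974} + \frac{1037}{\left(\left(-3 + 6 \left(5 \cdot 6 + 0\right)\right) - 21\right)^{2}} = \left(1147 + 1674\right) \left(- \frac{1}{3974}\right) + \frac{1037}{\left(\left(-3 + 6 \left(30 + 0\right)\right) - 21\right)^{2}} = 2821 \left(- \frac{1}{3974}\right) + \frac{1037}{\left(\left(-3 + 6 \cdot 30\right) - 21\right)^{2}} = - \frac{2821}{3974} + \frac{1037}{\left(\left(-3 + 180\right) - 21\right)^{2}} = - \frac{2821}{3974} + \frac{1037}{\left(177 - 21\right)^{2}} = - \frac{2821}{3974} + \frac{1037}{156^{2}} = - \frac{2821}{3974} + \frac{1037}{24336} = - \frac{32265409}{48355632}$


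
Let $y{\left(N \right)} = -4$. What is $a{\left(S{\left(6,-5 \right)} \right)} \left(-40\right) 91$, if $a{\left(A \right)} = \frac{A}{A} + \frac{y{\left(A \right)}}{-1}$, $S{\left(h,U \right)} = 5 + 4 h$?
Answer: $-18200$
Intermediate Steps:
$a{\left(A \right)} = 5$ ($a{\left(A \right)} = \frac{A}{A} - \frac{4}{-1} = 1 - -4 = 1 + 4 = 5$)
$a{\left(S{\left(6,-5 \right)} \right)} \left(-40\right) 91 = 5 \left(-40\right) 91 = \left(-200\right) 91 = -18200$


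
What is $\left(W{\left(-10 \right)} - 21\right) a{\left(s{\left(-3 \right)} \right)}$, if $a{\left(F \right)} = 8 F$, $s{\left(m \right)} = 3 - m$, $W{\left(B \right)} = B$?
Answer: $-1488$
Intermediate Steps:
$\left(W{\left(-10 \right)} - 21\right) a{\left(s{\left(-3 \right)} \right)} = \left(-10 - 21\right) 8 \left(3 - -3\right) = - 31 \cdot 8 \left(3 + 3\right) = - 31 \cdot 8 \cdot 6 = \left(-31\right) 48 = -1488$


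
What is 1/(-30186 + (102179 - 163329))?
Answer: -1/91336 ≈ -1.0949e-5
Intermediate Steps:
1/(-30186 + (102179 - 163329)) = 1/(-30186 - 61150) = 1/(-91336) = -1/91336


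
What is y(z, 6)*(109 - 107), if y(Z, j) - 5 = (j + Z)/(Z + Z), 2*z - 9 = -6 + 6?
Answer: 37/3 ≈ 12.333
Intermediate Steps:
z = 9/2 (z = 9/2 + (-6 + 6)/2 = 9/2 + (½)*0 = 9/2 + 0 = 9/2 ≈ 4.5000)
y(Z, j) = 5 + (Z + j)/(2*Z) (y(Z, j) = 5 + (j + Z)/(Z + Z) = 5 + (Z + j)/((2*Z)) = 5 + (Z + j)*(1/(2*Z)) = 5 + (Z + j)/(2*Z))
y(z, 6)*(109 - 107) = ((6 + 11*(9/2))/(2*(9/2)))*(109 - 107) = ((½)*(2/9)*(6 + 99/2))*2 = ((½)*(2/9)*(111/2))*2 = (37/6)*2 = 37/3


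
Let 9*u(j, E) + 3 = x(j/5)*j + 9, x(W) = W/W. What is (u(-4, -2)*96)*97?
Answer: 6208/3 ≈ 2069.3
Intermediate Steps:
x(W) = 1
u(j, E) = ⅔ + j/9 (u(j, E) = -⅓ + (1*j + 9)/9 = -⅓ + (j + 9)/9 = -⅓ + (9 + j)/9 = -⅓ + (1 + j/9) = ⅔ + j/9)
(u(-4, -2)*96)*97 = ((⅔ + (⅑)*(-4))*96)*97 = ((⅔ - 4/9)*96)*97 = ((2/9)*96)*97 = (64/3)*97 = 6208/3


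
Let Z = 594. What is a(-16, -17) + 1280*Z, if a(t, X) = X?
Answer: 760303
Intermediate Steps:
a(-16, -17) + 1280*Z = -17 + 1280*594 = -17 + 760320 = 760303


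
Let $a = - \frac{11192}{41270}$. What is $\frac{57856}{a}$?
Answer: $- \frac{298464640}{1399} \approx -2.1334 \cdot 10^{5}$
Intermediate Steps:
$a = - \frac{5596}{20635}$ ($a = \left(-11192\right) \frac{1}{41270} = - \frac{5596}{20635} \approx -0.27119$)
$\frac{57856}{a} = \frac{57856}{- \frac{5596}{20635}} = 57856 \left(- \frac{20635}{5596}\right) = - \frac{298464640}{1399}$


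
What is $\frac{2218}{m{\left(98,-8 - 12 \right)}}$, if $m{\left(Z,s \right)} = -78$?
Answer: $- \frac{1109}{39} \approx -28.436$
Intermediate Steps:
$\frac{2218}{m{\left(98,-8 - 12 \right)}} = \frac{2218}{-78} = 2218 \left(- \frac{1}{78}\right) = - \frac{1109}{39}$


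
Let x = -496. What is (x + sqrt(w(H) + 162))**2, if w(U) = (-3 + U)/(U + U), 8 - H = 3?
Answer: (2480 - sqrt(4055))**2/25 ≈ 2.3354e+5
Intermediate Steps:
H = 5 (H = 8 - 1*3 = 8 - 3 = 5)
w(U) = (-3 + U)/(2*U) (w(U) = (-3 + U)/((2*U)) = (-3 + U)*(1/(2*U)) = (-3 + U)/(2*U))
(x + sqrt(w(H) + 162))**2 = (-496 + sqrt((1/2)*(-3 + 5)/5 + 162))**2 = (-496 + sqrt((1/2)*(1/5)*2 + 162))**2 = (-496 + sqrt(1/5 + 162))**2 = (-496 + sqrt(811/5))**2 = (-496 + sqrt(4055)/5)**2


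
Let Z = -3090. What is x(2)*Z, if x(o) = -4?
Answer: 12360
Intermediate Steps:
x(2)*Z = -4*(-3090) = 12360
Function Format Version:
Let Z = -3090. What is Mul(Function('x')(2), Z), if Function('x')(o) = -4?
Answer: 12360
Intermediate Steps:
Mul(Function('x')(2), Z) = Mul(-4, -3090) = 12360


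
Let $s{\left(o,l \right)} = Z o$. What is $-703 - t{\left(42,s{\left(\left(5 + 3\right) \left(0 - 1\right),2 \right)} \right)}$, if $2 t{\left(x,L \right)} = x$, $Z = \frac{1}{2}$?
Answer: $-724$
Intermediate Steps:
$Z = \frac{1}{2} \approx 0.5$
$s{\left(o,l \right)} = \frac{o}{2}$
$t{\left(x,L \right)} = \frac{x}{2}$
$-703 - t{\left(42,s{\left(\left(5 + 3\right) \left(0 - 1\right),2 \right)} \right)} = -703 - \frac{1}{2} \cdot 42 = -703 - 21 = -724$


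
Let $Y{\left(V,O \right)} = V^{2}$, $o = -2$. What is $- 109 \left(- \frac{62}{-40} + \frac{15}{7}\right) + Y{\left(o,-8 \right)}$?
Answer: $- \frac{55793}{140} \approx -398.52$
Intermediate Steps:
$- 109 \left(- \frac{62}{-40} + \frac{15}{7}\right) + Y{\left(o,-8 \right)} = - 109 \left(- \frac{62}{-40} + \frac{15}{7}\right) + \left(-2\right)^{2} = - 109 \left(\left(-62\right) \left(- \frac{1}{40}\right) + 15 \cdot \frac{1}{7}\right) + 4 = - 109 \left(\frac{31}{20} + \frac{15}{7}\right) + 4 = \left(-109\right) \frac{517}{140} + 4 = - \frac{56353}{140} + 4 = - \frac{55793}{140}$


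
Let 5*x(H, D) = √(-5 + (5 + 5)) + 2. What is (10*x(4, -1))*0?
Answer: 0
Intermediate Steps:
x(H, D) = ⅖ + √5/5 (x(H, D) = (√(-5 + (5 + 5)) + 2)/5 = (√(-5 + 10) + 2)/5 = (√5 + 2)/5 = (2 + √5)/5 = ⅖ + √5/5)
(10*x(4, -1))*0 = (10*(⅖ + √5/5))*0 = (4 + 2*√5)*0 = 0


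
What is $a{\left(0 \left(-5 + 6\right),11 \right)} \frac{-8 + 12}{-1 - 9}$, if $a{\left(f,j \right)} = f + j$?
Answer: $- \frac{22}{5} \approx -4.4$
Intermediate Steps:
$a{\left(0 \left(-5 + 6\right),11 \right)} \frac{-8 + 12}{-1 - 9} = \left(0 \left(-5 + 6\right) + 11\right) \frac{-8 + 12}{-1 - 9} = \left(0 \cdot 1 + 11\right) \frac{4}{-10} = \left(0 + 11\right) 4 \left(- \frac{1}{10}\right) = 11 \left(- \frac{2}{5}\right) = - \frac{22}{5}$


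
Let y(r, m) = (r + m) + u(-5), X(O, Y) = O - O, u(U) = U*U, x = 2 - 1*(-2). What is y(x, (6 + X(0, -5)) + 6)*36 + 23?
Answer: 1499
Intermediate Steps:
x = 4 (x = 2 + 2 = 4)
u(U) = U**2
X(O, Y) = 0
y(r, m) = 25 + m + r (y(r, m) = (r + m) + (-5)**2 = (m + r) + 25 = 25 + m + r)
y(x, (6 + X(0, -5)) + 6)*36 + 23 = (25 + ((6 + 0) + 6) + 4)*36 + 23 = (25 + (6 + 6) + 4)*36 + 23 = (25 + 12 + 4)*36 + 23 = 41*36 + 23 = 1476 + 23 = 1499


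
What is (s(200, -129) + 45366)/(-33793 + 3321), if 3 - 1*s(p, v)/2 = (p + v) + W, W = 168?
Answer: -22447/15236 ≈ -1.4733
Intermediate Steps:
s(p, v) = -330 - 2*p - 2*v (s(p, v) = 6 - 2*((p + v) + 168) = 6 - 2*(168 + p + v) = 6 + (-336 - 2*p - 2*v) = -330 - 2*p - 2*v)
(s(200, -129) + 45366)/(-33793 + 3321) = ((-330 - 2*200 - 2*(-129)) + 45366)/(-33793 + 3321) = ((-330 - 400 + 258) + 45366)/(-30472) = (-472 + 45366)*(-1/30472) = 44894*(-1/30472) = -22447/15236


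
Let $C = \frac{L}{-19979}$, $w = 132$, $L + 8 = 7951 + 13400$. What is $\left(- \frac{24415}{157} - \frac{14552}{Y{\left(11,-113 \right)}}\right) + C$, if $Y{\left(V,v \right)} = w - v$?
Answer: $- \frac{165974145376}{768492235} \approx -215.97$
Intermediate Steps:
$L = 21343$ ($L = -8 + \left(7951 + 13400\right) = -8 + 21351 = 21343$)
$Y{\left(V,v \right)} = 132 - v$
$C = - \frac{21343}{19979}$ ($C = \frac{21343}{-19979} = 21343 \left(- \frac{1}{19979}\right) = - \frac{21343}{19979} \approx -1.0683$)
$\left(- \frac{24415}{157} - \frac{14552}{Y{\left(11,-113 \right)}}\right) + C = \left(- \frac{24415}{157} - \frac{14552}{132 - -113}\right) - \frac{21343}{19979} = \left(\left(-24415\right) \frac{1}{157} - \frac{14552}{132 + 113}\right) - \frac{21343}{19979} = \left(- \frac{24415}{157} - \frac{14552}{245}\right) - \frac{21343}{19979} = - \frac{8266339}{38465} - \frac{21343}{19979} = - \frac{165974145376}{768492235}$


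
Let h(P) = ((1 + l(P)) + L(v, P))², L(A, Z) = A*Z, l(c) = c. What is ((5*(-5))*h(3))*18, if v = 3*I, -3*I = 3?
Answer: -11250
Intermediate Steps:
I = -1 (I = -⅓*3 = -1)
v = -3 (v = 3*(-1) = -3)
h(P) = (1 - 2*P)² (h(P) = ((1 + P) - 3*P)² = (1 - 2*P)²)
((5*(-5))*h(3))*18 = ((5*(-5))*(-1 + 2*3)²)*18 = -25*(-1 + 6)²*18 = -25*5²*18 = -25*25*18 = -625*18 = -11250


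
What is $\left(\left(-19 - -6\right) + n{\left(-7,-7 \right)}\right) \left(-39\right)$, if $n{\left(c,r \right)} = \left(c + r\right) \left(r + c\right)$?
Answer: $-7137$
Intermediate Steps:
$n{\left(c,r \right)} = \left(c + r\right)^{2}$ ($n{\left(c,r \right)} = \left(c + r\right) \left(c + r\right) = \left(c + r\right)^{2}$)
$\left(\left(-19 - -6\right) + n{\left(-7,-7 \right)}\right) \left(-39\right) = \left(\left(-19 - -6\right) + \left(-7 - 7\right)^{2}\right) \left(-39\right) = \left(\left(-19 + 6\right) + \left(-14\right)^{2}\right) \left(-39\right) = \left(-13 + 196\right) \left(-39\right) = 183 \left(-39\right) = -7137$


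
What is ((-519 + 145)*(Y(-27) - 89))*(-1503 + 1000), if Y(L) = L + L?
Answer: -26901446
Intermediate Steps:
Y(L) = 2*L
((-519 + 145)*(Y(-27) - 89))*(-1503 + 1000) = ((-519 + 145)*(2*(-27) - 89))*(-1503 + 1000) = -374*(-54 - 89)*(-503) = -374*(-143)*(-503) = 53482*(-503) = -26901446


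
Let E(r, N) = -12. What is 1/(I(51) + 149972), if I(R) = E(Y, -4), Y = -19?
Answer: 1/149960 ≈ 6.6684e-6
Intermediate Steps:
I(R) = -12
1/(I(51) + 149972) = 1/(-12 + 149972) = 1/149960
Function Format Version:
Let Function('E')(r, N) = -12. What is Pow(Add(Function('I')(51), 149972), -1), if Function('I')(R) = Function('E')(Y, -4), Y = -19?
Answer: Rational(1, 149960) ≈ 6.6684e-6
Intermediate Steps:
Function('I')(R) = -12
Pow(Add(Function('I')(51), 149972), -1) = Pow(Add(-12, 149972), -1) = Pow(149960, -1) = Rational(1, 149960)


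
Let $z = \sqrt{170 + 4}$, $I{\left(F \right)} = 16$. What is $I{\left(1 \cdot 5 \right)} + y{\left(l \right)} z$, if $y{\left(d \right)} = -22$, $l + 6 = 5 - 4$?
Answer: $16 - 22 \sqrt{174} \approx -274.2$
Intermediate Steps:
$l = -5$ ($l = -6 + \left(5 - 4\right) = -6 + 1 = -5$)
$z = \sqrt{174} \approx 13.191$
$I{\left(1 \cdot 5 \right)} + y{\left(l \right)} z = 16 - 22 \sqrt{174}$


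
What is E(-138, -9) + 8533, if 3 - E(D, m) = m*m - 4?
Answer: 8459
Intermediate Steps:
E(D, m) = 7 - m² (E(D, m) = 3 - (m*m - 4) = 3 - (m² - 4) = 3 - (-4 + m²) = 3 + (4 - m²) = 7 - m²)
E(-138, -9) + 8533 = (7 - 1*(-9)²) + 8533 = (7 - 1*81) + 8533 = (7 - 81) + 8533 = -74 + 8533 = 8459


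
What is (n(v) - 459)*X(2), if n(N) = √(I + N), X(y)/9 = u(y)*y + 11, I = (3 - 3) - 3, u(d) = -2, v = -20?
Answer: -28917 + 63*I*√23 ≈ -28917.0 + 302.14*I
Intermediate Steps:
I = -3 (I = 0 - 3 = -3)
X(y) = 99 - 18*y (X(y) = 9*(-2*y + 11) = 9*(11 - 2*y) = 99 - 18*y)
n(N) = √(-3 + N)
(n(v) - 459)*X(2) = (√(-3 - 20) - 459)*(99 - 18*2) = (√(-23) - 459)*(99 - 36) = (I*√23 - 459)*63 = (-459 + I*√23)*63 = -28917 + 63*I*√23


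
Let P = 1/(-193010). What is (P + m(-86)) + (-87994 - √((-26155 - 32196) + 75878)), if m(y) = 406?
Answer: -16905359881/193010 - √17527 ≈ -87720.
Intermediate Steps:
P = -1/193010 ≈ -5.1811e-6
(P + m(-86)) + (-87994 - √((-26155 - 32196) + 75878)) = (-1/193010 + 406) + (-87994 - √((-26155 - 32196) + 75878)) = 78362059/193010 + (-87994 - √(-58351 + 75878)) = 78362059/193010 + (-87994 - √17527) = -16905359881/193010 - √17527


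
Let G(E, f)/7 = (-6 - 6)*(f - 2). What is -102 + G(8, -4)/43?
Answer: -3882/43 ≈ -90.279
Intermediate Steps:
G(E, f) = 168 - 84*f (G(E, f) = 7*((-6 - 6)*(f - 2)) = 7*(-12*(-2 + f)) = 7*(24 - 12*f) = 168 - 84*f)
-102 + G(8, -4)/43 = -102 + (168 - 84*(-4))/43 = -102 + (168 + 336)/43 = -102 + (1/43)*504 = -102 + 504/43 = -3882/43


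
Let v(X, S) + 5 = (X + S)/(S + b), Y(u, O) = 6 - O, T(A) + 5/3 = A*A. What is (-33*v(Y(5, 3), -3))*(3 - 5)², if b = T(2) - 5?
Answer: 660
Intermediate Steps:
T(A) = -5/3 + A² (T(A) = -5/3 + A*A = -5/3 + A²)
b = -8/3 (b = (-5/3 + 2²) - 5 = (-5/3 + 4) - 5 = 7/3 - 5 = -8/3 ≈ -2.6667)
v(X, S) = -5 + (S + X)/(-8/3 + S) (v(X, S) = -5 + (X + S)/(S - 8/3) = -5 + (S + X)/(-8/3 + S))
(-33*v(Y(5, 3), -3))*(3 - 5)² = (-33*(40 - 12*(-3) + 3*(6 - 1*3))/(-8 + 3*(-3)))*(3 - 5)² = -33*(40 + 36 + 3*(6 - 3))/(-8 - 9)*(-2)² = -33*(40 + 36 + 3*3)/(-17)*4 = -(-33)*(40 + 36 + 9)/17*4 = -(-33)*85/17*4 = -33*(-5)*4 = 165*4 = 660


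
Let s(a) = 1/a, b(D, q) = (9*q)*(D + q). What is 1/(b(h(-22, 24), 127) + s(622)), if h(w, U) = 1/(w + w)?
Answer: 13684/1986027673 ≈ 6.8901e-6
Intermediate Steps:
h(w, U) = 1/(2*w)
b(D, q) = 9*q*(D + q)
1/(b(h(-22, 24), 127) + s(622)) = 1/(9*127*((½)/(-22) + 127) + 1/622) = 1/(9*127*((½)*(-1/22) + 127) + 1/622) = 1/(9*127*(-1/44 + 127) + 1/622) = 1/(9*127*(5587/44) + 1/622) = 1/(6385941/44 + 1/622) = 1/(1986027673/13684) = 13684/1986027673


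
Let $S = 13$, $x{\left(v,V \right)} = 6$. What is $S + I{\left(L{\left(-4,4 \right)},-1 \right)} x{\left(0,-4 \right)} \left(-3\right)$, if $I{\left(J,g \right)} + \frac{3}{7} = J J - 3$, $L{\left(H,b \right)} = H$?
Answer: $- \frac{1493}{7} \approx -213.29$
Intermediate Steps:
$I{\left(J,g \right)} = - \frac{24}{7} + J^{2}$ ($I{\left(J,g \right)} = - \frac{3}{7} + \left(J J - 3\right) = - \frac{3}{7} + \left(J^{2} - 3\right) = - \frac{3}{7} + \left(-3 + J^{2}\right) = - \frac{24}{7} + J^{2}$)
$S + I{\left(L{\left(-4,4 \right)},-1 \right)} x{\left(0,-4 \right)} \left(-3\right) = 13 + \left(- \frac{24}{7} + \left(-4\right)^{2}\right) 6 \left(-3\right) = 13 + \left(- \frac{24}{7} + 16\right) 6 \left(-3\right) = 13 + \frac{88}{7} \cdot 6 \left(-3\right) = 13 + \frac{528}{7} \left(-3\right) = 13 - \frac{1584}{7} = - \frac{1493}{7}$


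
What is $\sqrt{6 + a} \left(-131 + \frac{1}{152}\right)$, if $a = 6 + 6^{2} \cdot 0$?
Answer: $- \frac{19911 \sqrt{3}}{76} \approx -453.77$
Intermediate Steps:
$a = 6$ ($a = 6 + 36 \cdot 0 = 6 + 0 = 6$)
$\sqrt{6 + a} \left(-131 + \frac{1}{152}\right) = \sqrt{6 + 6} \left(-131 + \frac{1}{152}\right) = \sqrt{12} \left(-131 + \frac{1}{152}\right) = 2 \sqrt{3} \left(- \frac{19911}{152}\right) = - \frac{19911 \sqrt{3}}{76}$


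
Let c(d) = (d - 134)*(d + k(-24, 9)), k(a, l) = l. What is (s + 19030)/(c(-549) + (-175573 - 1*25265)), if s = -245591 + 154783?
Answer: -11963/27997 ≈ -0.42730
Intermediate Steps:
s = -90808
c(d) = (-134 + d)*(9 + d) (c(d) = (d - 134)*(d + 9) = (-134 + d)*(9 + d))
(s + 19030)/(c(-549) + (-175573 - 1*25265)) = (-90808 + 19030)/((-1206 + (-549)**2 - 125*(-549)) + (-175573 - 1*25265)) = -71778/((-1206 + 301401 + 68625) + (-175573 - 25265)) = -71778/(368820 - 200838) = -71778/167982 = -71778*1/167982 = -11963/27997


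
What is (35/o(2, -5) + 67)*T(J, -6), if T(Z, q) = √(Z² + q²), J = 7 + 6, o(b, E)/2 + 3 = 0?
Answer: 367*√205/6 ≈ 875.77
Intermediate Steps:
o(b, E) = -6 (o(b, E) = -6 + 2*0 = -6 + 0 = -6)
J = 13
(35/o(2, -5) + 67)*T(J, -6) = (35/(-6) + 67)*√(13² + (-6)²) = (35*(-⅙) + 67)*√(169 + 36) = (-35/6 + 67)*√205 = 367*√205/6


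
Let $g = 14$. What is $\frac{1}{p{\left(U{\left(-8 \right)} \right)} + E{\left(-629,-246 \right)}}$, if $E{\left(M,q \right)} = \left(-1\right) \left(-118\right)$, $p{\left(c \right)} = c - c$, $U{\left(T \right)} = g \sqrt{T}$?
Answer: $\frac{1}{118} \approx 0.0084746$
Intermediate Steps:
$U{\left(T \right)} = 14 \sqrt{T}$
$p{\left(c \right)} = 0$
$E{\left(M,q \right)} = 118$
$\frac{1}{p{\left(U{\left(-8 \right)} \right)} + E{\left(-629,-246 \right)}} = \frac{1}{0 + 118} = \frac{1}{118}$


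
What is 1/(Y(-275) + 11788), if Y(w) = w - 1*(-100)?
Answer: 1/11613 ≈ 8.6110e-5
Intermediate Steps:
Y(w) = 100 + w (Y(w) = w + 100 = 100 + w)
1/(Y(-275) + 11788) = 1/((100 - 275) + 11788) = 1/(-175 + 11788) = 1/11613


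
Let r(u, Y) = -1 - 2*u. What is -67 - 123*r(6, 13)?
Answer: 1532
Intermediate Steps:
-67 - 123*r(6, 13) = -67 - 123*(-1 - 2*6) = -67 - 123*(-1 - 12) = -67 - 123*(-13) = -67 + 1599 = 1532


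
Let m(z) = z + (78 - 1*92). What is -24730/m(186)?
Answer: -12365/86 ≈ -143.78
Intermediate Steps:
m(z) = -14 + z (m(z) = z + (78 - 92) = z - 14 = -14 + z)
-24730/m(186) = -24730/(-14 + 186) = -24730/172 = -24730*1/172 = -12365/86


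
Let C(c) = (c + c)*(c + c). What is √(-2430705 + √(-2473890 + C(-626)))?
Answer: √(-2430705 + I*√906386) ≈ 0.305 + 1559.1*I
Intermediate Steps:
C(c) = 4*c² (C(c) = (2*c)*(2*c) = 4*c²)
√(-2430705 + √(-2473890 + C(-626))) = √(-2430705 + √(-2473890 + 4*(-626)²)) = √(-2430705 + √(-2473890 + 4*391876)) = √(-2430705 + √(-2473890 + 1567504)) = √(-2430705 + √(-906386)) = √(-2430705 + I*√906386)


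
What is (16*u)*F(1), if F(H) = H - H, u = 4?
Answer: 0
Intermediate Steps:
F(H) = 0
(16*u)*F(1) = (16*4)*0 = 64*0 = 0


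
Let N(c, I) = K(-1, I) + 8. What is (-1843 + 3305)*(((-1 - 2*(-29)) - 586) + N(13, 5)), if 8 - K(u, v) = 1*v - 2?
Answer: -754392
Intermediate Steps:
K(u, v) = 10 - v (K(u, v) = 8 - (1*v - 2) = 8 - (v - 2) = 8 - (-2 + v) = 8 + (2 - v) = 10 - v)
N(c, I) = 18 - I (N(c, I) = (10 - I) + 8 = 18 - I)
(-1843 + 3305)*(((-1 - 2*(-29)) - 586) + N(13, 5)) = (-1843 + 3305)*(((-1 - 2*(-29)) - 586) + (18 - 1*5)) = 1462*(((-1 + 58) - 586) + (18 - 5)) = 1462*((57 - 586) + 13) = 1462*(-529 + 13) = 1462*(-516) = -754392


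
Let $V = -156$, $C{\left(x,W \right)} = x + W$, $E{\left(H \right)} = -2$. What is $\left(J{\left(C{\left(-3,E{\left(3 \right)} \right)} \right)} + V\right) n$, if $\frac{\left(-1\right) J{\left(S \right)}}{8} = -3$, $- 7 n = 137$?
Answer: $\frac{18084}{7} \approx 2583.4$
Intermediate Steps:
$C{\left(x,W \right)} = W + x$
$n = - \frac{137}{7}$ ($n = \left(- \frac{1}{7}\right) 137 = - \frac{137}{7} \approx -19.571$)
$J{\left(S \right)} = 24$ ($J{\left(S \right)} = \left(-8\right) \left(-3\right) = 24$)
$\left(J{\left(C{\left(-3,E{\left(3 \right)} \right)} \right)} + V\right) n = \left(24 - 156\right) \left(- \frac{137}{7}\right) = \left(-132\right) \left(- \frac{137}{7}\right) = \frac{18084}{7}$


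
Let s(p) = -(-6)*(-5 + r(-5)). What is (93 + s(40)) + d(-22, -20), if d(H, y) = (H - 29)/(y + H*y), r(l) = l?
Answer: 4603/140 ≈ 32.879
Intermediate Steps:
d(H, y) = (-29 + H)/(y + H*y)
s(p) = -60 (s(p) = -(-6)*(-5 - 5) = -(-6)*(-10) = -2*30 = -60)
(93 + s(40)) + d(-22, -20) = (93 - 60) + (-29 - 22)/((-20)*(1 - 22)) = 33 - 1/20*(-51)/(-21) = 33 - 1/20*(-1/21)*(-51) = 33 - 17/140 = 4603/140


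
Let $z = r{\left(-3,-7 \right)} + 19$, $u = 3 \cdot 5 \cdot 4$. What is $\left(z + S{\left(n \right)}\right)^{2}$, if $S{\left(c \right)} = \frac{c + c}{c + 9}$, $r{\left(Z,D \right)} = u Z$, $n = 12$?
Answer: $\frac{1252161}{49} \approx 25554.0$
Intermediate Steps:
$u = 60$ ($u = 15 \cdot 4 = 60$)
$r{\left(Z,D \right)} = 60 Z$
$z = -161$ ($z = 60 \left(-3\right) + 19 = -180 + 19 = -161$)
$S{\left(c \right)} = \frac{2 c}{9 + c}$
$\left(z + S{\left(n \right)}\right)^{2} = \left(-161 + 2 \cdot 12 \frac{1}{9 + 12}\right)^{2} = \left(-161 + 2 \cdot 12 \cdot \frac{1}{21}\right)^{2} = \left(-161 + \frac{8}{7}\right)^{2} = \left(- \frac{1119}{7}\right)^{2} = \frac{1252161}{49}$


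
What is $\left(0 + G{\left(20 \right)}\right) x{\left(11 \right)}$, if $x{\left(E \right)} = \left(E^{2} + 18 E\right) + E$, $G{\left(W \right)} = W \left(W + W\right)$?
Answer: $264000$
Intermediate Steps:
$G{\left(W \right)} = 2 W^{2}$ ($G{\left(W \right)} = W 2 W = 2 W^{2}$)
$x{\left(E \right)} = E^{2} + 19 E$
$\left(0 + G{\left(20 \right)}\right) x{\left(11 \right)} = \left(0 + 2 \cdot 20^{2}\right) 11 \left(19 + 11\right) = \left(0 + 2 \cdot 400\right) 11 \cdot 30 = \left(0 + 800\right) 330 = 800 \cdot 330 = 264000$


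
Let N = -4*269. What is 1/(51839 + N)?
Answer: 1/50763 ≈ 1.9699e-5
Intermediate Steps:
N = -1076
1/(51839 + N) = 1/(51839 - 1076) = 1/50763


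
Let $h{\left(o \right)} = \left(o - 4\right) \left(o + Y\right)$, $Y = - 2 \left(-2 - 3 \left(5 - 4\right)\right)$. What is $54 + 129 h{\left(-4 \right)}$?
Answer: $-6138$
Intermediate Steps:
$Y = 10$ ($Y = - 2 \left(-2 - 3\right) = \left(-2\right) \left(-5\right) = 10$)
$h{\left(o \right)} = \left(-4 + o\right) \left(10 + o\right)$ ($h{\left(o \right)} = \left(o - 4\right) \left(o + 10\right) = \left(-4 + o\right) \left(10 + o\right)$)
$54 + 129 h{\left(-4 \right)} = 54 + 129 \left(-40 + \left(-4\right)^{2} + 6 \left(-4\right)\right) = 54 + 129 \left(-40 + 16 - 24\right) = 54 + 129 \left(-48\right) = 54 - 6192 = -6138$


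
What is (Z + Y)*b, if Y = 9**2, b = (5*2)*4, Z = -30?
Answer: 2040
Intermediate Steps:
b = 40 (b = 10*4 = 40)
Y = 81
(Z + Y)*b = (-30 + 81)*40 = 51*40 = 2040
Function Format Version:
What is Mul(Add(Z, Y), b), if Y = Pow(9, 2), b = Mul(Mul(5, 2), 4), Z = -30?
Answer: 2040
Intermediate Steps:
b = 40 (b = Mul(10, 4) = 40)
Y = 81
Mul(Add(Z, Y), b) = Mul(Add(-30, 81), 40) = Mul(51, 40) = 2040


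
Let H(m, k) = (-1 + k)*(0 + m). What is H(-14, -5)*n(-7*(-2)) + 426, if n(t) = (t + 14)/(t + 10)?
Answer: 524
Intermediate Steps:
n(t) = (14 + t)/(10 + t)
H(m, k) = m*(-1 + k) (H(m, k) = (-1 + k)*m = m*(-1 + k))
H(-14, -5)*n(-7*(-2)) + 426 = (-14*(-1 - 5))*((14 - 7*(-2))/(10 - 7*(-2))) + 426 = (-14*(-6))*((14 + 14)/(10 + 14)) + 426 = 84*(28/24) + 426 = 84*((1/24)*28) + 426 = 84*(7/6) + 426 = 98 + 426 = 524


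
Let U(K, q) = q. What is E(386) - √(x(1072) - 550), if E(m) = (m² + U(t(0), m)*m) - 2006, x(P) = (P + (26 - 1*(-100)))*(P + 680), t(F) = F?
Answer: 295986 - √2098346 ≈ 2.9454e+5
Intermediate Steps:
x(P) = (126 + P)*(680 + P) (x(P) = (P + (26 + 100))*(680 + P) = (P + 126)*(680 + P) = (126 + P)*(680 + P))
E(m) = -2006 + 2*m² (E(m) = (m² + m*m) - 2006 = (m² + m²) - 2006 = 2*m² - 2006 = -2006 + 2*m²)
E(386) - √(x(1072) - 550) = (-2006 + 2*386²) - √((85680 + 1072² + 806*1072) - 550) = (-2006 + 2*148996) - √((85680 + 1149184 + 864032) - 550) = (-2006 + 297992) - √(2098896 - 550) = 295986 - √2098346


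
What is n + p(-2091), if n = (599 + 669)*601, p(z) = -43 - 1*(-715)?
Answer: 762740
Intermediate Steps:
p(z) = 672 (p(z) = -43 + 715 = 672)
n = 762068 (n = 1268*601 = 762068)
n + p(-2091) = 762068 + 672 = 762740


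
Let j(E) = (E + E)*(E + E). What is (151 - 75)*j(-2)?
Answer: 1216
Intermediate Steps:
j(E) = 4*E² (j(E) = (2*E)*(2*E) = 4*E²)
(151 - 75)*j(-2) = (151 - 75)*(4*(-2)²) = 76*(4*4) = 76*16 = 1216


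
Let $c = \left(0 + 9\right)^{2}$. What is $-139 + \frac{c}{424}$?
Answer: $- \frac{58855}{424} \approx -138.81$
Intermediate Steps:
$c = 81$ ($c = 9^{2} = 81$)
$-139 + \frac{c}{424} = -139 + \frac{1}{424} \cdot 81 = -139 + \frac{81}{424} = - \frac{58855}{424}$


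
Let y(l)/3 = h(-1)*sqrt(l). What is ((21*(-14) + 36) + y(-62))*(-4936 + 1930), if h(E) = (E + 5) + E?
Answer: 775548 - 27054*I*sqrt(62) ≈ 7.7555e+5 - 2.1302e+5*I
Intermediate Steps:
h(E) = 5 + 2*E (h(E) = (5 + E) + E = 5 + 2*E)
y(l) = 9*sqrt(l) (y(l) = 3*((5 + 2*(-1))*sqrt(l)) = 3*((5 - 2)*sqrt(l)) = 3*(3*sqrt(l)) = 9*sqrt(l))
((21*(-14) + 36) + y(-62))*(-4936 + 1930) = ((21*(-14) + 36) + 9*sqrt(-62))*(-4936 + 1930) = ((-294 + 36) + 9*(I*sqrt(62)))*(-3006) = (-258 + 9*I*sqrt(62))*(-3006) = 775548 - 27054*I*sqrt(62)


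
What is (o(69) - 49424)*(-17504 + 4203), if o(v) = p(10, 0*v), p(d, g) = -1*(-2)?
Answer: 657362022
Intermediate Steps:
p(d, g) = 2
o(v) = 2
(o(69) - 49424)*(-17504 + 4203) = (2 - 49424)*(-17504 + 4203) = -49422*(-13301) = 657362022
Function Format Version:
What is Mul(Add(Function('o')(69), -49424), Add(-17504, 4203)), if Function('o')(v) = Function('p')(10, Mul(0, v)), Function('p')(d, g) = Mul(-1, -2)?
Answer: 657362022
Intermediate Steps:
Function('p')(d, g) = 2
Function('o')(v) = 2
Mul(Add(Function('o')(69), -49424), Add(-17504, 4203)) = Mul(Add(2, -49424), Add(-17504, 4203)) = Mul(-49422, -13301) = 657362022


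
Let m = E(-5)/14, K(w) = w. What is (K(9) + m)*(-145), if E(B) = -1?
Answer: -18125/14 ≈ -1294.6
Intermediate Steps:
m = -1/14 ≈ -0.071429
(K(9) + m)*(-145) = (9 - 1/14)*(-145) = (125/14)*(-145) = -18125/14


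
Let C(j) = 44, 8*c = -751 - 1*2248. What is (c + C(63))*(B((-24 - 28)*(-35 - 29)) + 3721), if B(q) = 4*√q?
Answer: -9849487/8 - 21176*√13 ≈ -1.3075e+6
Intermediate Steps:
c = -2999/8 (c = (-751 - 1*2248)/8 = (-751 - 2248)/8 = (⅛)*(-2999) = -2999/8 ≈ -374.88)
(c + C(63))*(B((-24 - 28)*(-35 - 29)) + 3721) = (-2999/8 + 44)*(4*√((-24 - 28)*(-35 - 29)) + 3721) = -2647*(4*√(-52*(-64)) + 3721)/8 = -2647*(4*√3328 + 3721)/8 = -2647*(4*(16*√13) + 3721)/8 = -2647*(64*√13 + 3721)/8 = -2647*(3721 + 64*√13)/8 = -9849487/8 - 21176*√13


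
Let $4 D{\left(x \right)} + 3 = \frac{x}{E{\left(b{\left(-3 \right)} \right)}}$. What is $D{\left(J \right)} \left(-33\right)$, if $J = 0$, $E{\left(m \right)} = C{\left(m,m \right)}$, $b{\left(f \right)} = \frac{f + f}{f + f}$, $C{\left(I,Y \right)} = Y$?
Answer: $\frac{99}{4} \approx 24.75$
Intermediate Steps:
$b{\left(f \right)} = 1$ ($b{\left(f \right)} = \frac{2 f}{2 f} = 2 f \frac{1}{2 f} = 1$)
$E{\left(m \right)} = m$
$D{\left(x \right)} = - \frac{3}{4} + \frac{x}{4}$ ($D{\left(x \right)} = - \frac{3}{4} + \frac{x 1^{-1}}{4} = - \frac{3}{4} + \frac{x 1}{4} = - \frac{3}{4} + \frac{x}{4}$)
$D{\left(J \right)} \left(-33\right) = \left(- \frac{3}{4} + \frac{1}{4} \cdot 0\right) \left(-33\right) = \left(- \frac{3}{4} + 0\right) \left(-33\right) = \left(- \frac{3}{4}\right) \left(-33\right) = \frac{99}{4}$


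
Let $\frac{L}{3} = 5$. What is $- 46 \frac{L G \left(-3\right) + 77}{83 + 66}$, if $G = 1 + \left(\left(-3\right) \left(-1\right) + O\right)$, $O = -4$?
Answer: $- \frac{3542}{149} \approx -23.772$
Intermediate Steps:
$G = 0$ ($G = 1 - 1 = 0$)
$L = 15$ ($L = 3 \cdot 5 = 15$)
$- 46 \frac{L G \left(-3\right) + 77}{83 + 66} = - 46 \frac{15 \cdot 0 \left(-3\right) + 77}{83 + 66} = - 46 \frac{0 \left(-3\right) + 77}{149} = - 46 \left(0 + 77\right) \frac{1}{149} = - 46 \cdot 77 \cdot \frac{1}{149} = \left(-46\right) \frac{77}{149} = - \frac{3542}{149}$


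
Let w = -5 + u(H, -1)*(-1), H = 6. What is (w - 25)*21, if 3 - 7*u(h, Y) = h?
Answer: -621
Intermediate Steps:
u(h, Y) = 3/7 - h/7
w = -32/7 (w = -5 + (3/7 - ⅐*6)*(-1) = -5 + (3/7 - 6/7)*(-1) = -5 - 3/7*(-1) = -5 + 3/7 = -32/7 ≈ -4.5714)
(w - 25)*21 = (-32/7 - 25)*21 = -207/7*21 = -621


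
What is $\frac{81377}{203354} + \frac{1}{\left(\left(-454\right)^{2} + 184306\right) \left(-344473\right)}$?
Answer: $\frac{160946757568531}{402191859360743} \approx 0.40017$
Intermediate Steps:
$\frac{81377}{203354} + \frac{1}{\left(\left(-454\right)^{2} + 184306\right) \left(-344473\right)} = 81377 \cdot \frac{1}{203354} + \frac{1}{206116 + 184306} \left(- \frac{1}{344473}\right) = \frac{81377}{203354} + \frac{1}{390422} \left(- \frac{1}{344473}\right) = \frac{81377}{203354} - \frac{1}{134489837606} = \frac{160946757568531}{402191859360743}$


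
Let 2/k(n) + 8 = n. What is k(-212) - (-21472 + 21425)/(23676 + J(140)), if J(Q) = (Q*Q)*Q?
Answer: -1381253/152222180 ≈ -0.0090739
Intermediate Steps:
J(Q) = Q³ (J(Q) = Q²*Q = Q³)
k(n) = 2/(-8 + n)
k(-212) - (-21472 + 21425)/(23676 + J(140)) = 2/(-8 - 212) - (-21472 + 21425)/(23676 + 140³) = 2/(-220) - (-47)/(23676 + 2744000) = 2*(-1/220) - (-47)/2767676 = -1/110 - (-47)/2767676 = -1/110 - 1*(-47/2767676) = -1/110 + 47/2767676 = -1381253/152222180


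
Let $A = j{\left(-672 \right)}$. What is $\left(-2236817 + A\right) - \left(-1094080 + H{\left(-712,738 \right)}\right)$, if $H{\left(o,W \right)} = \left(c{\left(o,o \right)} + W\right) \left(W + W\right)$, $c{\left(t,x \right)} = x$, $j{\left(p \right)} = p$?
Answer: $-1181785$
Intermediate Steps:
$A = -672$
$H{\left(o,W \right)} = 2 W \left(W + o\right)$ ($H{\left(o,W \right)} = \left(o + W\right) \left(W + W\right) = \left(W + o\right) 2 W = 2 W \left(W + o\right)$)
$\left(-2236817 + A\right) - \left(-1094080 + H{\left(-712,738 \right)}\right) = \left(-2236817 - 672\right) + \left(\left(761046 + 333034\right) - 2 \cdot 738 \left(738 - 712\right)\right) = -2237489 + \left(1094080 - 2 \cdot 738 \cdot 26\right) = -2237489 + \left(1094080 - 38376\right) = -2237489 + 1055704 = -1181785$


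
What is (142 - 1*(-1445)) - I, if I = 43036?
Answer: -41449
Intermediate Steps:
(142 - 1*(-1445)) - I = (142 - 1*(-1445)) - 1*43036 = (142 + 1445) - 43036 = 1587 - 43036 = -41449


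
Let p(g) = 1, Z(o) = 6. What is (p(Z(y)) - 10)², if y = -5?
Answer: 81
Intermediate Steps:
(p(Z(y)) - 10)² = (1 - 10)² = (-9)² = 81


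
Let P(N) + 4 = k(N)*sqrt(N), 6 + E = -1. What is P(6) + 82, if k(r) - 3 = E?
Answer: 78 - 4*sqrt(6) ≈ 68.202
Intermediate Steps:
E = -7 (E = -6 - 1 = -7)
k(r) = -4 (k(r) = 3 - 7 = -4)
P(N) = -4 - 4*sqrt(N)
P(6) + 82 = (-4 - 4*sqrt(6)) + 82 = 78 - 4*sqrt(6)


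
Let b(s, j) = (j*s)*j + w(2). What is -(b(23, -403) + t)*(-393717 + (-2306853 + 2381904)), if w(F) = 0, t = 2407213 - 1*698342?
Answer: 1734906293148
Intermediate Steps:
t = 1708871 (t = 2407213 - 698342 = 1708871)
b(s, j) = s*j² (b(s, j) = (j*s)*j + 0 = s*j² + 0 = s*j²)
-(b(23, -403) + t)*(-393717 + (-2306853 + 2381904)) = -(23*(-403)² + 1708871)*(-393717 + (-2306853 + 2381904)) = -(23*162409 + 1708871)*(-393717 + 75051) = -(3735407 + 1708871)*(-318666) = -5444278*(-318666) = -1*(-1734906293148) = 1734906293148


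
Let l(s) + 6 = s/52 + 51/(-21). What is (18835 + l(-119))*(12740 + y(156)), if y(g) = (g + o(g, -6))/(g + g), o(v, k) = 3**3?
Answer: 9079095567819/37856 ≈ 2.3983e+8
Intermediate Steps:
l(s) = -59/7 + s/52 (l(s) = -6 + (s/52 + 51/(-21)) = -6 + (s*(1/52) + 51*(-1/21)) = -6 + (s/52 - 17/7) = -6 + (-17/7 + s/52) = -59/7 + s/52)
o(v, k) = 27
y(g) = (27 + g)/(2*g) (y(g) = (g + 27)/(g + g) = (27 + g)/((2*g)) = (27 + g)*(1/(2*g)) = (27 + g)/(2*g))
(18835 + l(-119))*(12740 + y(156)) = (18835 + (-59/7 + (1/52)*(-119)))*(12740 + (1/2)*(27 + 156)/156) = (18835 + (-59/7 - 119/52))*(12740 + (1/2)*(1/156)*183) = (18835 - 3901/364)*(12740 + 61/104) = (6852039/364)*(1325021/104) = 9079095567819/37856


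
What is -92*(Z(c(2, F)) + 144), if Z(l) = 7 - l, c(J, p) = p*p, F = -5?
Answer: -11592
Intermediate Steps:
c(J, p) = p²
-92*(Z(c(2, F)) + 144) = -92*((7 - 1*(-5)²) + 144) = -92*((7 - 1*25) + 144) = -92*((7 - 25) + 144) = -92*(-18 + 144) = -92*126 = -11592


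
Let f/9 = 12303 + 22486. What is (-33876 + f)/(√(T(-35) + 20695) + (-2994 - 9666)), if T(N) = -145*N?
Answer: -117832950/5341661 - 18615*√25770/10683322 ≈ -22.339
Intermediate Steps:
f = 313101 (f = 9*(12303 + 22486) = 9*34789 = 313101)
(-33876 + f)/(√(T(-35) + 20695) + (-2994 - 9666)) = (-33876 + 313101)/(√(-145*(-35) + 20695) + (-2994 - 9666)) = 279225/(√(5075 + 20695) - 12660) = 279225/(√25770 - 12660) = 279225/(-12660 + √25770)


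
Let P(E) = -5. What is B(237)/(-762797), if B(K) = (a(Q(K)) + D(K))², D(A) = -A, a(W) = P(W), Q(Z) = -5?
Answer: -58564/762797 ≈ -0.076775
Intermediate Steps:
a(W) = -5
B(K) = (-5 - K)²
B(237)/(-762797) = (5 + 237)²/(-762797) = 242²*(-1/762797) = 58564*(-1/762797) = -58564/762797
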